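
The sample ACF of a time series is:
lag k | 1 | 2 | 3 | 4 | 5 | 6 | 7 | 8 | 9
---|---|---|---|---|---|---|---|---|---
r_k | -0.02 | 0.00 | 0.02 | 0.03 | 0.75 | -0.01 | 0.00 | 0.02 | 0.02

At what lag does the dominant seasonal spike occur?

The largest autocorrelation is r_5 = 0.75; the remaining lags stay at or below 0.03.
The dominant spike at lag 5 indicates a seasonal period of 5.

5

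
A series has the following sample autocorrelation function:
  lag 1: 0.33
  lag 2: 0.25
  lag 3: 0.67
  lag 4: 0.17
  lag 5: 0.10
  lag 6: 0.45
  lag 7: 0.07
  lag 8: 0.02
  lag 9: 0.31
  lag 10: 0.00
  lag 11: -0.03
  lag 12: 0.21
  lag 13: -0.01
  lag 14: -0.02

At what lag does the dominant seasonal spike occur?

The largest autocorrelation is r_3 = 0.67, with a weaker echo at lag 6 (0.45); the remaining lags stay at or below 0.33. The elevated value at lag 1 (0.33), dropping to 0.25 at lag 2, reflects decaying short-term dependence rather than seasonality.
The dominant spike at lag 3 indicates a seasonal period of 3.

3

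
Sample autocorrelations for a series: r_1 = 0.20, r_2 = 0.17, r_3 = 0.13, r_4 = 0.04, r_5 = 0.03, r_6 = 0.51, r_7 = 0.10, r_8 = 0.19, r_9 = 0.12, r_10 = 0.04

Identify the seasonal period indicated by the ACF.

6

The largest autocorrelation is r_6 = 0.51; the remaining lags stay at or below 0.20. The elevated value at lag 1 (0.20), dropping to 0.17 at lag 2, reflects decaying short-term dependence rather than seasonality.
The dominant spike at lag 6 indicates a seasonal period of 6.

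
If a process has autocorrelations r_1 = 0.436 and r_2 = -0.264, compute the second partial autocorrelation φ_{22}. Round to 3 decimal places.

φ_{22} = (r_2 − r_1²) / (1 − r_1²)
r_1² = (0.436)² = 0.190096
Numerator = -0.264 − 0.1901 = -0.4541; denominator = 1 − 0.1901 = 0.8099
φ_{22} = -0.4541 / 0.8099 = -0.561

-0.561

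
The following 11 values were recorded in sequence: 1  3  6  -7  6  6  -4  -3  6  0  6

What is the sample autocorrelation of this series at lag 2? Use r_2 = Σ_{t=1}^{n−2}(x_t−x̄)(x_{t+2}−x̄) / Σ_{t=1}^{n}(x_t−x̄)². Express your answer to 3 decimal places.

Mean x̄ = (1 + 3 + 6 − 7 + 6 + 6 − 4 − 3 + 6 + 0 + 6)/11 = 1.8182
Numerator Σ_{t=1}^{9}(x_t−x̄)(x_{t+2}−x̄) = -75.7934
Denominator Σ(x_t−x̄)² = 227.6364
r_2 = -75.7934 / 227.6364 = -0.333

-0.333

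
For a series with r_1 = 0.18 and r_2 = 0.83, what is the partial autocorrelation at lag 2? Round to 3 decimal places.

φ_{22} = (r_2 − r_1²) / (1 − r_1²)
r_1² = (0.18)² = 0.0324
Numerator = 0.83 − 0.0324 = 0.7976; denominator = 1 − 0.0324 = 0.9676
φ_{22} = 0.7976 / 0.9676 = 0.824

0.824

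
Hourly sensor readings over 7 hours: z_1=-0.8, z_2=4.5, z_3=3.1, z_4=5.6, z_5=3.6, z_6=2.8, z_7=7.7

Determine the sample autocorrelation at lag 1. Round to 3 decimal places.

-0.217

Mean z̄ = (-0.8 + 4.5 + 3.1 + 5.6 + 3.6 + 2.8 + 7.7)/7 = 3.7857
Deviations from mean: -4.5857, 0.7143, -0.6857, 1.8143, -0.1857, -0.9857, 3.9143
Σ(z_t−z̄)(z_{t+1}−z̄) = (-3.2755) + (-0.4898) + (-1.2441) + (-0.3369) + (0.1831) + (-3.8584) = -9.0216
Denominator Σ(z_t−z̄)² = 41.6286
r_1 = -9.0216 / 41.6286 = -0.217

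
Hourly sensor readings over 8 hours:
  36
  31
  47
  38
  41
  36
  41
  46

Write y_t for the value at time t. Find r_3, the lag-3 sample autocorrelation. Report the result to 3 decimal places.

Mean ȳ = (36 + 31 + 47 + 38 + 41 + 36 + 41 + 46)/8 = 39.5000
Deviations from mean: -3.5000, -8.5000, 7.5000, -1.5000, 1.5000, -3.5000, 1.5000, 6.5000
Σ(y_t−ȳ)(y_{t+3}−ȳ) = (5.2500) + (-12.7500) + (-26.2500) + (-2.2500) + (9.7500) = -26.2500
Denominator Σ(y_t−ȳ)² = 202.0000
r_3 = -26.2500 / 202.0000 = -0.130

-0.130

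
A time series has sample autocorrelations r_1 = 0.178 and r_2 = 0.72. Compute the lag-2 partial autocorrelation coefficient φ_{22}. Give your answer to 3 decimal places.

0.711

φ_{22} = (r_2 − r_1²) / (1 − r_1²)
r_1² = (0.178)² = 0.031684
Numerator = 0.72 − 0.0317 = 0.6883; denominator = 1 − 0.0317 = 0.9683
φ_{22} = 0.6883 / 0.9683 = 0.711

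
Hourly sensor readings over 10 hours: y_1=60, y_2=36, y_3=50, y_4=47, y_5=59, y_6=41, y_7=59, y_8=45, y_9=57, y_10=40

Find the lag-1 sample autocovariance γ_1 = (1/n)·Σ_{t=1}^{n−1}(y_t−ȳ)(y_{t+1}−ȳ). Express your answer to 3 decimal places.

Mean ȳ = (60 + 36 + 50 + 47 + 59 + 41 + 59 + 45 + 57 + 40)/10 = 49.4000
Σ_{t=1}^{9}(y_t−ȳ)(y_{t+1}−ȳ) = -482.9600
γ_1 = -482.9600 / 10 = -48.296

-48.296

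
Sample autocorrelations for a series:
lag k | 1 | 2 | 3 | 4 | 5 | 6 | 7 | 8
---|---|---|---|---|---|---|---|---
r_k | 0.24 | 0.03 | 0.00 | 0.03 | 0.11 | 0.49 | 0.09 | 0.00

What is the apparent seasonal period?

6

The largest autocorrelation is r_6 = 0.49; the remaining lags stay at or below 0.24. The elevated value at lag 1 (0.24), dropping to 0.03 at lag 2, reflects decaying short-term dependence rather than seasonality.
The dominant spike at lag 6 indicates a seasonal period of 6.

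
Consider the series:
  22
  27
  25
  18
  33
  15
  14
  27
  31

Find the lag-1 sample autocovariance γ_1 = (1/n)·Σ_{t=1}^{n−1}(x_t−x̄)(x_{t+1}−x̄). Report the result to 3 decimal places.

Mean x̄ = (22 + 27 + 25 + 18 + 33 + 15 + 14 + 27 + 31)/9 = 23.5556
Σ_{t=1}^{8}(x_t−x̄)(x_{t+1}−x̄) = -67.1975
γ_1 = -67.1975 / 9 = -7.466

-7.466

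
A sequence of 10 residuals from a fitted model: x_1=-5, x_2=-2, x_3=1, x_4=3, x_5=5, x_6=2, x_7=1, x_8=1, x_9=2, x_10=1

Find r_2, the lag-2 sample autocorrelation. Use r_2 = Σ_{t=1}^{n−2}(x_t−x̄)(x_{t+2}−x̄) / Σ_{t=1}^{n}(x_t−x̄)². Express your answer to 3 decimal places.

-0.050

Mean x̄ = (-5 − 2 + 1 + 3 + 5 + 2 + 1 + 1 + 2 + 1)/10 = 0.9000
Numerator Σ_{t=1}^{8}(x_t−x̄)(x_{t+2}−x̄) = -3.3200
Denominator Σ(x_t−x̄)² = 66.9000
r_2 = -3.3200 / 66.9000 = -0.050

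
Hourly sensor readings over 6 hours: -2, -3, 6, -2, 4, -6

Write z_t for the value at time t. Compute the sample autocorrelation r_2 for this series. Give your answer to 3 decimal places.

0.304

Mean z̄ = (-2 − 3 + 6 − 2 + 4 − 6)/6 = -0.5000
Deviations from mean: -1.5000, -2.5000, 6.5000, -1.5000, 4.5000, -5.5000
Σ(z_t−z̄)(z_{t+2}−z̄) = (-9.7500) + (3.7500) + (29.2500) + (8.2500) = 31.5000
Denominator Σ(z_t−z̄)² = 103.5000
r_2 = 31.5000 / 103.5000 = 0.304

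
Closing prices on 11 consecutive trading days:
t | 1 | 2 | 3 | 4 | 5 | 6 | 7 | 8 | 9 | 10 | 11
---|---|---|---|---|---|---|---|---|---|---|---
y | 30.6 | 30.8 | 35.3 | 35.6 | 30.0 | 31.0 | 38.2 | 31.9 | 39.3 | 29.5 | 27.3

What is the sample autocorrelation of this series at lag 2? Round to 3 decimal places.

Mean ȳ = (30.6 + 30.8 + 35.3 + 35.6 + 30.0 + 31.0 + 38.2 + 31.9 + 39.3 + 29.5 + 27.3)/11 = 32.6818
Numerator Σ_{t=1}^{9}(y_t−ȳ)(y_{t+2}−ȳ) = -32.9652
Denominator Σ(y_t−ȳ)² = 147.2164
r_2 = -32.9652 / 147.2164 = -0.224

-0.224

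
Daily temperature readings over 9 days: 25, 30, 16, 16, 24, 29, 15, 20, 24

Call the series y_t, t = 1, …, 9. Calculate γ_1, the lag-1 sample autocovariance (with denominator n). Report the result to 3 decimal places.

-2.730

Mean ȳ = (25 + 30 + 16 + 16 + 24 + 29 + 15 + 20 + 24)/9 = 22.1111
Σ_{t=1}^{8}(y_t−ȳ)(y_{t+1}−ȳ) = -24.5679
γ_1 = -24.5679 / 9 = -2.730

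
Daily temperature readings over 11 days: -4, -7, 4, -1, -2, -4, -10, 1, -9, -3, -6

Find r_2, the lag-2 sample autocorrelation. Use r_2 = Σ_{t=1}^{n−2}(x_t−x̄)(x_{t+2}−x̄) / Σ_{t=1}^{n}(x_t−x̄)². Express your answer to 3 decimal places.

Mean x̄ = (-4 − 7 + 4 − 1 − 2 − 4 − 10 + 1 − 9 − 3 − 6)/11 = -3.7273
Numerator Σ_{t=1}^{9}(x_t−x̄)(x_{t+2}−x̄) = 37.9421
Denominator Σ(x_t−x̄)² = 176.1818
r_2 = 37.9421 / 176.1818 = 0.215

0.215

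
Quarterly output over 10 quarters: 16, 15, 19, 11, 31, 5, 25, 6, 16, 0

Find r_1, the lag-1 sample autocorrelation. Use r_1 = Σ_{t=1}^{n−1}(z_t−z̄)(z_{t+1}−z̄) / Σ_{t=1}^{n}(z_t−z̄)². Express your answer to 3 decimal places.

Mean z̄ = (16 + 15 + 19 + 11 + 31 + 5 + 25 + 6 + 16 + 0)/10 = 14.4000
Numerator Σ_{t=1}^{9}(z_t−z̄)(z_{t+1}−z̄) = -449.5600
Denominator Σ(z_t−z̄)² = 792.4000
r_1 = -449.5600 / 792.4000 = -0.567

-0.567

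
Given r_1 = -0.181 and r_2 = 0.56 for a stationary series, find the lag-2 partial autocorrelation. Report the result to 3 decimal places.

0.545

φ_{22} = (r_2 − r_1²) / (1 − r_1²)
r_1² = (-0.181)² = 0.032761
Numerator = 0.56 − 0.0328 = 0.5272; denominator = 1 − 0.0328 = 0.9672
φ_{22} = 0.5272 / 0.9672 = 0.545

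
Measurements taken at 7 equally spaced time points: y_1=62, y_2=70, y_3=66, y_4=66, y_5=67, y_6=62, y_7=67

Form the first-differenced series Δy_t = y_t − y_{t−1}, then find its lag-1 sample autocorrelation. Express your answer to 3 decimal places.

First differences Δy: 8, -4, 0, 1, -5, 5
Mean of differences = 0.8333
Numerator Σ(Δy_t−Δȳ)(Δy_{t+1}−Δȳ) = -56.0278
Denominator Σ(Δy_t−Δȳ)² = 126.8333
r_1(Δy) = -56.0278 / 126.8333 = -0.442

-0.442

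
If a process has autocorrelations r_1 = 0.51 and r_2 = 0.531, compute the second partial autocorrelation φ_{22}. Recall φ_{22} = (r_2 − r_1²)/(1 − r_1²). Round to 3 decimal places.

0.366

φ_{22} = (r_2 − r_1²) / (1 − r_1²)
r_1² = (0.51)² = 0.2601
Numerator = 0.531 − 0.2601 = 0.2709; denominator = 1 − 0.2601 = 0.7399
φ_{22} = 0.2709 / 0.7399 = 0.366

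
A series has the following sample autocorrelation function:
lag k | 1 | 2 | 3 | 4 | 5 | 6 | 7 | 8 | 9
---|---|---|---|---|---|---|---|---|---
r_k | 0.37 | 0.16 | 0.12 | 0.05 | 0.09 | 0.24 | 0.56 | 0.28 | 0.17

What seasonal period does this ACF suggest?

7

The largest autocorrelation is r_7 = 0.56; the remaining lags stay at or below 0.37. The elevated value at lag 1 (0.37), dropping to 0.16 at lag 2, reflects decaying short-term dependence rather than seasonality.
The dominant spike at lag 7 indicates a seasonal period of 7.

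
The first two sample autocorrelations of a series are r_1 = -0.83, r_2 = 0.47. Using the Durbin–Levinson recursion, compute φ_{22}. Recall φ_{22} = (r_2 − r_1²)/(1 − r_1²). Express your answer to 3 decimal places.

φ_{22} = (r_2 − r_1²) / (1 − r_1²)
r_1² = (-0.83)² = 0.6889
Numerator = 0.47 − 0.6889 = -0.2189; denominator = 1 − 0.6889 = 0.3111
φ_{22} = -0.2189 / 0.3111 = -0.704

-0.704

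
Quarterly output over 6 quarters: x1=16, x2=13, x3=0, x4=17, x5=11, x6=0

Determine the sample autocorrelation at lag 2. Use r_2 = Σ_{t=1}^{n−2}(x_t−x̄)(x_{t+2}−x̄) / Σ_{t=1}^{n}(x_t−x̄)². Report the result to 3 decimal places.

Mean x̄ = (16 + 13 + 0 + 17 + 11 + 0)/6 = 9.5000
Deviations from mean: 6.5000, 3.5000, -9.5000, 7.5000, 1.5000, -9.5000
Σ(x_t−x̄)(x_{t+2}−x̄) = (-61.7500) + (26.2500) + (-14.2500) + (-71.2500) = -121.0000
Denominator Σ(x_t−x̄)² = 293.5000
r_2 = -121.0000 / 293.5000 = -0.412

-0.412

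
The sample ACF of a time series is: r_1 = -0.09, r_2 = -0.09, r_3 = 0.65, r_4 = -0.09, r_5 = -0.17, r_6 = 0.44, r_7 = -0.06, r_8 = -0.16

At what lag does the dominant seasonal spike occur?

The largest autocorrelation is r_3 = 0.65, with a weaker echo at lag 6 (0.44); the remaining lags stay at or below -0.06.
The dominant spike at lag 3 indicates a seasonal period of 3.

3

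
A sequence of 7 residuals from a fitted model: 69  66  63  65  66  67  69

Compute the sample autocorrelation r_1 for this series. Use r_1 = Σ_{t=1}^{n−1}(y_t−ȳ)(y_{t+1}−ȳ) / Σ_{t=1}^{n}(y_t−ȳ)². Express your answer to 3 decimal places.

Mean ȳ = (69 + 66 + 63 + 65 + 66 + 67 + 69)/7 = 66.4286
Σ(y_t−ȳ)(y_{t+1}−ȳ) = (-1.1020) + (1.4694) + (4.8980) + (0.6122) + (-0.2449) + (1.4694) = 7.1020
Denominator Σ(y_t−ȳ)² = 27.7143
r_1 = 7.1020 / 27.7143 = 0.256

0.256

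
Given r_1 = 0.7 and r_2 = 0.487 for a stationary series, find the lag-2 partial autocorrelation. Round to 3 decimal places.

φ_{22} = (r_2 − r_1²) / (1 − r_1²)
r_1² = (0.7)² = 0.49
Numerator = 0.487 − 0.4900 = -0.0030; denominator = 1 − 0.4900 = 0.5100
φ_{22} = -0.0030 / 0.5100 = -0.006

-0.006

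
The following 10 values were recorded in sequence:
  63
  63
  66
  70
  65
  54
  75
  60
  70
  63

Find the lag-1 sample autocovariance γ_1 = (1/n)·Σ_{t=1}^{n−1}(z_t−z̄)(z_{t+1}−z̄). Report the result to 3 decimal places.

Mean z̄ = (63 + 63 + 66 + 70 + 65 + 54 + 75 + 60 + 70 + 63)/10 = 64.9000
Σ_{t=1}^{9}(z_t−z̄)(z_{t+1}−z̄) = -187.7100
γ_1 = -187.7100 / 10 = -18.771

-18.771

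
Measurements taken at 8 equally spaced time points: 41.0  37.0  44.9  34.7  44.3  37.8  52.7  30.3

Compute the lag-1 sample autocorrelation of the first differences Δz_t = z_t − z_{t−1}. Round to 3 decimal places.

First differences Δz: -4.0, 7.9, -10.2, 9.6, -6.5, 14.9, -22.4
Mean of differences = -1.5286
Numerator Σ(Δz_t−Δz̄)(Δz_{t+1}−Δz̄) = -681.4480
Denominator Σ(Δz_t−Δz̄)² = 1024.2743
r_1(Δz) = -681.4480 / 1024.2743 = -0.665

-0.665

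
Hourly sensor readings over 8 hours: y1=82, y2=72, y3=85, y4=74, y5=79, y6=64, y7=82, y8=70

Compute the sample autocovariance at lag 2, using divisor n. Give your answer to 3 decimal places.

25.375

Mean ȳ = (82 + 72 + 85 + 74 + 79 + 64 + 82 + 70)/8 = 76.0000
Deviations: 6.0000, -4.0000, 9.0000, -2.0000, 3.0000, -12.0000, 6.0000, -6.0000
Σ_{t=1}^{6}(y_t−ȳ)(y_{t+2}−ȳ) = 203.0000
γ_2 = 203.0000 / 8 = 25.375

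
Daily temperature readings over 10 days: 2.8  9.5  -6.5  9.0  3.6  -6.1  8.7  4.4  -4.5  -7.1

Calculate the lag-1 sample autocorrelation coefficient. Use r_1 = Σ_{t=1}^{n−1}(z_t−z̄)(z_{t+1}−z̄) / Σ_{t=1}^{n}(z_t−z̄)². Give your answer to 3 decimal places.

-0.270

Mean z̄ = (2.8 + 9.5 − 6.5 + 9.0 + 3.6 − 6.1 + 8.7 + 4.4 − 4.5 − 7.1)/10 = 1.3800
Numerator Σ_{t=1}^{9}(z_t−z̄)(z_{t+1}−z̄) = -112.7324
Denominator Σ(z_t−z̄)² = 418.1760
r_1 = -112.7324 / 418.1760 = -0.270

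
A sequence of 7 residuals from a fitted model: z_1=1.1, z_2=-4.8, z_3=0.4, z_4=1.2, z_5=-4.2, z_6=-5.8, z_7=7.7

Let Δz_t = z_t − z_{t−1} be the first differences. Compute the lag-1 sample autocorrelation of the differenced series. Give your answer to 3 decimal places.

-0.163

First differences Δz: -5.9, 5.2, 0.8, -5.4, -1.6, 13.5
Mean of differences = 1.1000
Numerator Σ(Δz_t−Δz̄)(Δz_{t+1}−Δz̄) = -43.9100
Denominator Σ(Δz_t−Δz̄)² = 269.2000
r_1(Δz) = -43.9100 / 269.2000 = -0.163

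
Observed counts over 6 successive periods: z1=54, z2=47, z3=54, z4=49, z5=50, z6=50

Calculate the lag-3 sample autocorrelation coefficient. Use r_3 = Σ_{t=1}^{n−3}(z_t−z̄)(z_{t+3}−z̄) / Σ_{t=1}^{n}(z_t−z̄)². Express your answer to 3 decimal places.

-0.136

Mean z̄ = (54 + 47 + 54 + 49 + 50 + 50)/6 = 50.6667
Deviations from mean: 3.3333, -3.6667, 3.3333, -1.6667, -0.6667, -0.6667
Σ(z_t−z̄)(z_{t+3}−z̄) = (-5.5556) + (2.4444) + (-2.2222) = -5.3333
Denominator Σ(z_t−z̄)² = 39.3333
r_3 = -5.3333 / 39.3333 = -0.136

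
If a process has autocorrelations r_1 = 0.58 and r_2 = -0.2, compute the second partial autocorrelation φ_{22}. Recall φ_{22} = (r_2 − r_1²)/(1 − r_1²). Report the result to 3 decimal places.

-0.808

φ_{22} = (r_2 − r_1²) / (1 − r_1²)
r_1² = (0.58)² = 0.3364
Numerator = -0.2 − 0.3364 = -0.5364; denominator = 1 − 0.3364 = 0.6636
φ_{22} = -0.5364 / 0.6636 = -0.808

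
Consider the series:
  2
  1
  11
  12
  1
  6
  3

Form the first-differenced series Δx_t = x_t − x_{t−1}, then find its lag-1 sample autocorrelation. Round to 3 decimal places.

-0.319

First differences Δx: -1, 10, 1, -11, 5, -3
Mean of differences = 0.1667
Numerator Σ(Δx_t−Δx̄)(Δx_{t+1}−Δx̄) = -81.8611
Denominator Σ(Δx_t−Δx̄)² = 256.8333
r_1(Δx) = -81.8611 / 256.8333 = -0.319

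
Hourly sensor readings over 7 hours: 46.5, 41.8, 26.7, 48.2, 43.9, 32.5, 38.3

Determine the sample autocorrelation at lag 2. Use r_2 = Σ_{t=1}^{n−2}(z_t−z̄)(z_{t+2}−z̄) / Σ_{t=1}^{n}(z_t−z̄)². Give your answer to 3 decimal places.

-0.529

Mean z̄ = (46.5 + 41.8 + 26.7 + 48.2 + 43.9 + 32.5 + 38.3)/7 = 39.7000
Deviations from mean: 6.8000, 2.1000, -13.0000, 8.5000, 4.2000, -7.2000, -1.4000
Σ(z_t−z̄)(z_{t+2}−z̄) = (-88.4000) + (17.8500) + (-54.6000) + (-61.2000) + (-5.8800) = -192.2300
Denominator Σ(z_t−z̄)² = 363.3400
r_2 = -192.2300 / 363.3400 = -0.529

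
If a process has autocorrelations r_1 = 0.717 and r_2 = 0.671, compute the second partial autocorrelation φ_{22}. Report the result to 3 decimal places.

φ_{22} = (r_2 − r_1²) / (1 − r_1²)
r_1² = (0.717)² = 0.514089
Numerator = 0.671 − 0.5141 = 0.1569; denominator = 1 − 0.5141 = 0.4859
φ_{22} = 0.1569 / 0.4859 = 0.323

0.323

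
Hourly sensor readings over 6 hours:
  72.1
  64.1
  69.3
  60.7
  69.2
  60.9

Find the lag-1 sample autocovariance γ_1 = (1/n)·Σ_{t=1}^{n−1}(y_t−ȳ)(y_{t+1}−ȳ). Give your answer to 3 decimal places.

-11.433

Mean ȳ = (72.1 + 64.1 + 69.3 + 60.7 + 69.2 + 60.9)/6 = 66.0500
Deviations: 6.0500, -1.9500, 3.2500, -5.3500, 3.1500, -5.1500
Σ_{t=1}^{5}(y_t−ȳ)(y_{t+1}−ȳ) = -68.5975
γ_1 = -68.5975 / 6 = -11.433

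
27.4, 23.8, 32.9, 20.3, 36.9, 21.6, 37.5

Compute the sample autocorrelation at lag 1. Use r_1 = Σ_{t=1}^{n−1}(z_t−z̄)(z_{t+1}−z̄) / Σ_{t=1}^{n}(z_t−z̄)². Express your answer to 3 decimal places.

-0.776

Mean z̄ = (27.4 + 23.8 + 32.9 + 20.3 + 36.9 + 21.6 + 37.5)/7 = 28.6286
Deviations from mean: -1.2286, -4.8286, 4.2714, -8.3286, 8.2714, -7.0286, 8.8714
Σ(z_t−z̄)(z_{t+1}−z̄) = (5.9322) + (-20.6249) + (-35.5749) + (-68.8892) + (-58.1363) + (-62.3535) = -239.6465
Denominator Σ(z_t−z̄)² = 308.9543
r_1 = -239.6465 / 308.9543 = -0.776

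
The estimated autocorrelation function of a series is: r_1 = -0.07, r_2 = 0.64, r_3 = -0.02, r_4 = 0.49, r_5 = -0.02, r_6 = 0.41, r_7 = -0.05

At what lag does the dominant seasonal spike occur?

The largest autocorrelation is r_2 = 0.64, with weaker echoes at lags 4 (0.49) and 6 (0.41); the remaining lags stay at or below -0.02.
The dominant spike at lag 2 indicates a seasonal period of 2.

2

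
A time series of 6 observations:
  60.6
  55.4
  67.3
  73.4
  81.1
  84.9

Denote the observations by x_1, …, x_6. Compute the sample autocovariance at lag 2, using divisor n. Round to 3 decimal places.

-0.715

Mean x̄ = (60.6 + 55.4 + 67.3 + 73.4 + 81.1 + 84.9)/6 = 70.4500
Deviations: -9.8500, -15.0500, -3.1500, 2.9500, 10.6500, 14.4500
Σ_{t=1}^{4}(x_t−x̄)(x_{t+2}−x̄) = -4.2900
γ_2 = -4.2900 / 6 = -0.715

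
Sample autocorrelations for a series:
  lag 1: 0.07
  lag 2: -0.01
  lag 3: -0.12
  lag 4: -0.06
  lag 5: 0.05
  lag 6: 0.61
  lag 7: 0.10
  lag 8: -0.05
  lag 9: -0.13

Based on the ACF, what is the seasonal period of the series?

6

The largest autocorrelation is r_6 = 0.61; the remaining lags stay at or below 0.10.
The dominant spike at lag 6 indicates a seasonal period of 6.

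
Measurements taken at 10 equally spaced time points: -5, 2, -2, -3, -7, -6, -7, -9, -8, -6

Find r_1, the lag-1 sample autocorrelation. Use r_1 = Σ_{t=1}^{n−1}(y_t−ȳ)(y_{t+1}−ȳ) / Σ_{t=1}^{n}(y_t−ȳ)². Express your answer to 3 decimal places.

0.516

Mean ȳ = (-5 + 2 − 2 − 3 − 7 − 6 − 7 − 9 − 8 − 6)/10 = -5.1000
Numerator Σ_{t=1}^{9}(y_t−ȳ)(y_{t+1}−ȳ) = 49.9900
Denominator Σ(y_t−ȳ)² = 96.9000
r_1 = 49.9900 / 96.9000 = 0.516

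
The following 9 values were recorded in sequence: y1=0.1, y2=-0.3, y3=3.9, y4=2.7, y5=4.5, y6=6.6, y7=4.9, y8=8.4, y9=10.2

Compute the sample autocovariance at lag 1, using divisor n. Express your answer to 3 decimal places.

Mean ȳ = (0.1 − 0.3 + 3.9 + 2.7 + 4.5 + 6.6 + 4.9 + 8.4 + 10.2)/9 = 4.5556
Σ_{t=1}^{8}(y_t−ȳ)(y_{t+1}−ȳ) = 49.7514
γ_1 = 49.7514 / 9 = 5.528

5.528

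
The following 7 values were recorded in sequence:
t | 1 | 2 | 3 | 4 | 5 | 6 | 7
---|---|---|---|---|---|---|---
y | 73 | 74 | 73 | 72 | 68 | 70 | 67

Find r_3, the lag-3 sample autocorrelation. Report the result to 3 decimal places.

-0.295

Mean ȳ = (73 + 74 + 73 + 72 + 68 + 70 + 67)/7 = 71.0000
Numerator Σ_{t=1}^{4}(y_t−ȳ)(y_{t+3}−ȳ) = -13.0000
Denominator Σ(y_t−ȳ)² = 44.0000
r_3 = -13.0000 / 44.0000 = -0.295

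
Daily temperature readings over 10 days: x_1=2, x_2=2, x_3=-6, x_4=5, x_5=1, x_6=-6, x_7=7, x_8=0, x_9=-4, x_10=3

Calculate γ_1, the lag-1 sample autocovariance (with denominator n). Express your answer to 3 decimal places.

-9.276

Mean x̄ = (2 + 2 − 6 + 5 + 1 − 6 + 7 + 0 − 4 + 3)/10 = 0.4000
Σ_{t=1}^{9}(x_t−x̄)(x_{t+1}−x̄) = -92.7600
γ_1 = -92.7600 / 10 = -9.276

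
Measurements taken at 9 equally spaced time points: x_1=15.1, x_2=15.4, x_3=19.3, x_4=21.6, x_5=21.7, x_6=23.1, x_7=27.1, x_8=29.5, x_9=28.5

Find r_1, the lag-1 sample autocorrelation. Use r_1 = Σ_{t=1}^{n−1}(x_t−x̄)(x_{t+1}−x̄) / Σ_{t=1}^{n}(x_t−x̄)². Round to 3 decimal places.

0.696

Mean x̄ = (15.1 + 15.4 + 19.3 + 21.6 + 21.7 + 23.1 + 27.1 + 29.5 + 28.5)/9 = 22.3667
Numerator Σ_{t=1}^{8}(x_t−x̄)(x_{t+1}−x̄) = 155.3489
Denominator Σ(x_t−x̄)² = 223.2200
r_1 = 155.3489 / 223.2200 = 0.696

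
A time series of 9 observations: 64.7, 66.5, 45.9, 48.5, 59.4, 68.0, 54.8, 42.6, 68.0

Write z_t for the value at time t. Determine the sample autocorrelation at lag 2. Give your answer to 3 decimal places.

-0.586

Mean z̄ = (64.7 + 66.5 + 45.9 + 48.5 + 59.4 + 68.0 + 54.8 + 42.6 + 68.0)/9 = 57.6000
Numerator Σ_{t=1}^{7}(z_t−z̄)(z_{t+2}−z̄) = -469.9200
Denominator Σ(z_t−z̄)² = 801.7200
r_2 = -469.9200 / 801.7200 = -0.586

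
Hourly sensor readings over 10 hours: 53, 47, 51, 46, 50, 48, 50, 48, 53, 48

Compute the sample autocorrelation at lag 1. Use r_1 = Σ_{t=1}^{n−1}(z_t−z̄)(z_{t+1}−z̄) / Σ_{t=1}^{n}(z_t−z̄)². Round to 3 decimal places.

Mean z̄ = (53 + 47 + 51 + 46 + 50 + 48 + 50 + 48 + 53 + 48)/10 = 49.4000
Numerator Σ_{t=1}^{9}(z_t−z̄)(z_{t+1}−z̄) = -32.5600
Denominator Σ(z_t−z̄)² = 52.4000
r_1 = -32.5600 / 52.4000 = -0.621

-0.621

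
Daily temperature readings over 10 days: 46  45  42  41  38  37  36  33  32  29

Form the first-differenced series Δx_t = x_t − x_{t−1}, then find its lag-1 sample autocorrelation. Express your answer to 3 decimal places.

First differences Δx: -1, -3, -1, -3, -1, -1, -3, -1, -3
Mean of differences = -1.8889
Numerator Σ(Δx_t−Δx̄)(Δx_{t+1}−Δx̄) = -6.1235
Denominator Σ(Δx_t−Δx̄)² = 8.8889
r_1(Δx) = -6.1235 / 8.8889 = -0.689

-0.689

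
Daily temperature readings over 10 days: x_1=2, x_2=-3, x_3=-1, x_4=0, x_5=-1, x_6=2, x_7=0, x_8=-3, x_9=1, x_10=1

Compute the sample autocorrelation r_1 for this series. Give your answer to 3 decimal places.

-0.272

Mean x̄ = (2 − 3 − 1 + 0 − 1 + 2 + 0 − 3 + 1 + 1)/10 = -0.2000
Numerator Σ_{t=1}^{9}(x_t−x̄)(x_{t+1}−x̄) = -8.0400
Denominator Σ(x_t−x̄)² = 29.6000
r_1 = -8.0400 / 29.6000 = -0.272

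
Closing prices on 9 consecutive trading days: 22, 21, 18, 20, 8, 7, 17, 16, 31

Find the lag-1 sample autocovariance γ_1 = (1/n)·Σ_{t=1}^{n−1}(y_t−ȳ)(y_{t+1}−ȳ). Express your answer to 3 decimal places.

9.414

Mean ȳ = (22 + 21 + 18 + 20 + 8 + 7 + 17 + 16 + 31)/9 = 17.7778
Σ_{t=1}^{8}(y_t−ȳ)(y_{t+1}−ȳ) = 84.7284
γ_1 = 84.7284 / 9 = 9.414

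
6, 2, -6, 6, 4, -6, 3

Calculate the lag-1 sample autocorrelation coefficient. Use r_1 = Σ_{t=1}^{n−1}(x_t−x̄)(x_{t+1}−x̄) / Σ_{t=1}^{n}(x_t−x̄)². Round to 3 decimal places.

-0.345

Mean x̄ = (6 + 2 − 6 + 6 + 4 − 6 + 3)/7 = 1.2857
Deviations from mean: 4.7143, 0.7143, -7.2857, 4.7143, 2.7143, -7.2857, 1.7143
Numerator Σ_{t=1}^{6}(x_t−x̄)(x_{t+1}−x̄) = -55.6531
Denominator Σ(x_t−x̄)² = 161.4286
r_1 = -55.6531 / 161.4286 = -0.345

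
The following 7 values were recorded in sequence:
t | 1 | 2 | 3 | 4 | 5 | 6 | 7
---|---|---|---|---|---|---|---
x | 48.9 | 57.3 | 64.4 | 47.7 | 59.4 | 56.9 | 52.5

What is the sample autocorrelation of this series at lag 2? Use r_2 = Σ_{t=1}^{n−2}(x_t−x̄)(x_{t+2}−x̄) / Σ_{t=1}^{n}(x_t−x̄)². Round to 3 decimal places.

-0.281

Mean x̄ = (48.9 + 57.3 + 64.4 + 47.7 + 59.4 + 56.9 + 52.5)/7 = 55.3000
Deviations from mean: -6.4000, 2.0000, 9.1000, -7.6000, 4.1000, 1.6000, -2.8000
Σ(x_t−x̄)(x_{t+2}−x̄) = (-58.2400) + (-15.2000) + (37.3100) + (-12.1600) + (-11.4800) = -59.7700
Denominator Σ(x_t−x̄)² = 212.7400
r_2 = -59.7700 / 212.7400 = -0.281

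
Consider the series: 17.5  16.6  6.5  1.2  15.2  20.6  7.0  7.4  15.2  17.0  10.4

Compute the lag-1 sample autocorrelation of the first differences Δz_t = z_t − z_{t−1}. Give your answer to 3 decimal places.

First differences Δz: -0.9, -10.1, -5.3, 14.0, 5.4, -13.6, 0.4, 7.8, 1.8, -6.6
Mean of differences = -0.7100
Numerator Σ(Δz_t−Δz̄)(Δz_{t+1}−Δz̄) = -9.8001
Denominator Σ(Δz_t−Δz̄)² = 643.7890
r_1(Δz) = -9.8001 / 643.7890 = -0.015

-0.015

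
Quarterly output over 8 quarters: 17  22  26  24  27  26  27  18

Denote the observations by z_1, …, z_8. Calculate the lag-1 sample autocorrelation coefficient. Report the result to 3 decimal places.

Mean z̄ = (17 + 22 + 26 + 24 + 27 + 26 + 27 + 18)/8 = 23.3750
Deviations from mean: -6.3750, -1.3750, 2.6250, 0.6250, 3.6250, 2.6250, 3.6250, -5.3750
Numerator Σ_{t=1}^{7}(z_t−z̄)(z_{t+1}−z̄) = 8.6094
Denominator Σ(z_t−z̄)² = 111.8750
r_1 = 8.6094 / 111.8750 = 0.077

0.077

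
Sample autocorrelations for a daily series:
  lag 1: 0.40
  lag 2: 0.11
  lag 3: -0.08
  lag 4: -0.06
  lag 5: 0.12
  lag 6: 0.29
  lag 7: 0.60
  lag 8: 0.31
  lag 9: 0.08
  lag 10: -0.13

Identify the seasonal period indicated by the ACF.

7

The largest autocorrelation is r_7 = 0.60; the remaining lags stay at or below 0.40. The elevated value at lag 1 (0.40), dropping to 0.11 at lag 2, reflects decaying short-term dependence rather than seasonality.
The dominant spike at lag 7 indicates a seasonal period of 7.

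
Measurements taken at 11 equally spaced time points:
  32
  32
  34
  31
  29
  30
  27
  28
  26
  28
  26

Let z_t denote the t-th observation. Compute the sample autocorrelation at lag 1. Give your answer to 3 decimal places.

0.587

Mean z̄ = (32 + 32 + 34 + 31 + 29 + 30 + 27 + 28 + 26 + 28 + 26)/11 = 29.3636
Numerator Σ_{t=1}^{10}(z_t−z̄)(z_{t+1}−z̄) = 41.4132
Denominator Σ(z_t−z̄)² = 70.5455
r_1 = 41.4132 / 70.5455 = 0.587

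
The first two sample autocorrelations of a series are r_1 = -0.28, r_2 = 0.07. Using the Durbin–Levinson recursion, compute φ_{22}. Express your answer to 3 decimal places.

-0.009

φ_{22} = (r_2 − r_1²) / (1 − r_1²)
r_1² = (-0.28)² = 0.0784
Numerator = 0.07 − 0.0784 = -0.0084; denominator = 1 − 0.0784 = 0.9216
φ_{22} = -0.0084 / 0.9216 = -0.009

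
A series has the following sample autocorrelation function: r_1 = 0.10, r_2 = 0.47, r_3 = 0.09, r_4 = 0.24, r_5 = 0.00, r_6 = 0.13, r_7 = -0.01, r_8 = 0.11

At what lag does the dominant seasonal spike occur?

2

The largest autocorrelation is r_2 = 0.47, with a weaker echo at lag 4 (0.24); the remaining lags stay at or below 0.13.
The dominant spike at lag 2 indicates a seasonal period of 2.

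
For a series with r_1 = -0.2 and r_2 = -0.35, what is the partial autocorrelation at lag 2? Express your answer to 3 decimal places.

φ_{22} = (r_2 − r_1²) / (1 − r_1²)
r_1² = (-0.2)² = 0.04
Numerator = -0.35 − 0.0400 = -0.3900; denominator = 1 − 0.0400 = 0.9600
φ_{22} = -0.3900 / 0.9600 = -0.406

-0.406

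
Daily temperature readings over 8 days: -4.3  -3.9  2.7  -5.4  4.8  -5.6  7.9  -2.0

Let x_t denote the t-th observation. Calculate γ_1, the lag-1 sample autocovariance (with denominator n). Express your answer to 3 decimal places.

Mean x̄ = (-4.3 − 3.9 + 2.7 − 5.4 + 4.8 − 5.6 + 7.9 − 2.0)/8 = -0.7250
Σ_{t=1}^{7}(x_t−x̄)(x_{t+1}−x̄) = -121.3431
γ_1 = -121.3431 / 8 = -15.168

-15.168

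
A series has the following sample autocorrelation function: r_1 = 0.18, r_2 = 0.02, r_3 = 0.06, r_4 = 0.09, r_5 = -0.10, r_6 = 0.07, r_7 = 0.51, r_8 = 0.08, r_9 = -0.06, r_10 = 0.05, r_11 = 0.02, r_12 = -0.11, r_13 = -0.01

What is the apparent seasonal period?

7

The largest autocorrelation is r_7 = 0.51; the remaining lags stay at or below 0.18.
The dominant spike at lag 7 indicates a seasonal period of 7.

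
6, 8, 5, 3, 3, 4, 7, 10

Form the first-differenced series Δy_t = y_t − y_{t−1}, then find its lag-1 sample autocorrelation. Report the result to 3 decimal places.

0.363

First differences Δy: 2, -3, -2, 0, 1, 3, 3
Mean of differences = 0.5714
Numerator Σ(Δy_t−Δȳ)(Δy_{t+1}−Δȳ) = 12.2449
Denominator Σ(Δy_t−Δȳ)² = 33.7143
r_1(Δy) = 12.2449 / 33.7143 = 0.363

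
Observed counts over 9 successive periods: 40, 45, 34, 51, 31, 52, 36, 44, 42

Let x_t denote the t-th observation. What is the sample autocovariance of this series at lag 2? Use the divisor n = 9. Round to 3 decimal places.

33.864

Mean x̄ = (40 + 45 + 34 + 51 + 31 + 52 + 36 + 44 + 42)/9 = 41.6667
Σ_{t=1}^{7}(x_t−x̄)(x_{t+2}−x̄) = 304.7778
γ_2 = 304.7778 / 9 = 33.864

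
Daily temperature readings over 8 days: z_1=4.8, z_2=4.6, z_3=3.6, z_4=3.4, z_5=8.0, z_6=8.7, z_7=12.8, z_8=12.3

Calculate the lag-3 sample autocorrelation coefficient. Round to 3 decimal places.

Mean z̄ = (4.8 + 4.6 + 3.6 + 3.4 + 8.0 + 8.7 + 12.8 + 12.3)/8 = 7.2750
Deviations from mean: -2.4750, -2.6750, -3.6750, -3.8750, 0.7250, 1.4250, 5.5250, 5.0250
Numerator Σ_{t=1}^{5}(z_t−z̄)(z_{t+3}−z̄) = -15.3519
Denominator Σ(z_t−z̄)² = 100.1350
r_3 = -15.3519 / 100.1350 = -0.153

-0.153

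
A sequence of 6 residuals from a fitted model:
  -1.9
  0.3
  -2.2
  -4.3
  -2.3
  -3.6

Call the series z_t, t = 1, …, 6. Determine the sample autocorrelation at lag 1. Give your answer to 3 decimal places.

Mean z̄ = (-1.9 + 0.3 − 2.2 − 4.3 − 2.3 − 3.6)/6 = -2.3333
Deviations from mean: 0.4333, 2.6333, 0.1333, -1.9667, 0.0333, -1.2667
Σ(z_t−z̄)(z_{t+1}−z̄) = (1.1411) + (0.3511) + (-0.2622) + (-0.0656) + (-0.0422) = 1.1222
Denominator Σ(z_t−z̄)² = 12.6133
r_1 = 1.1222 / 12.6133 = 0.089

0.089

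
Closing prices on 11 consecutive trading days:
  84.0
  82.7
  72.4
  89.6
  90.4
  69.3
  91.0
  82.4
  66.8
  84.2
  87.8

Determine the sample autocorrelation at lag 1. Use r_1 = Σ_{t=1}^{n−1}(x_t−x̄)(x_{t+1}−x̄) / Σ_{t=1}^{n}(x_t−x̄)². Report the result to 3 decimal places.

Mean x̄ = (84.0 + 82.7 + 72.4 + 89.6 + 90.4 + 69.3 + 91.0 + 82.4 + 66.8 + 84.2 + 87.8)/11 = 81.8727
Numerator Σ_{t=1}^{10}(x_t−x̄)(x_{t+1}−x̄) = -259.7671
Denominator Σ(x_t−x̄)² = 736.7618
r_1 = -259.7671 / 736.7618 = -0.353

-0.353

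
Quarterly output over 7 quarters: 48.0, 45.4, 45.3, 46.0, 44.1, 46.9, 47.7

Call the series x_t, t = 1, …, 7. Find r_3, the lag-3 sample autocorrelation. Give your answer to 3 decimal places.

0.033

Mean x̄ = (48.0 + 45.4 + 45.3 + 46.0 + 44.1 + 46.9 + 47.7)/7 = 46.2000
Deviations from mean: 1.8000, -0.8000, -0.9000, -0.2000, -2.1000, 0.7000, 1.5000
Σ(x_t−x̄)(x_{t+3}−x̄) = (-0.3600) + (1.6800) + (-0.6300) + (-0.3000) = 0.3900
Denominator Σ(x_t−x̄)² = 11.8800
r_3 = 0.3900 / 11.8800 = 0.033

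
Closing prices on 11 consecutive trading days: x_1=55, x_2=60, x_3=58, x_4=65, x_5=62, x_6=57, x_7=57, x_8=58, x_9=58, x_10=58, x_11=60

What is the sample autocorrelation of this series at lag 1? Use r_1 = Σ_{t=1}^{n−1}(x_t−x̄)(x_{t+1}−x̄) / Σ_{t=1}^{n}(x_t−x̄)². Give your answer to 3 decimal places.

0.109

Mean x̄ = (55 + 60 + 58 + 65 + 62 + 57 + 57 + 58 + 58 + 58 + 60)/11 = 58.9091
Numerator Σ_{t=1}^{10}(x_t−x̄)(x_{t+1}−x̄) = 8.1736
Denominator Σ(x_t−x̄)² = 74.9091
r_1 = 8.1736 / 74.9091 = 0.109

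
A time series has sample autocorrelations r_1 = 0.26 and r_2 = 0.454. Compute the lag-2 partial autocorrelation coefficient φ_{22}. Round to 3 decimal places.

0.414

φ_{22} = (r_2 − r_1²) / (1 − r_1²)
r_1² = (0.26)² = 0.0676
Numerator = 0.454 − 0.0676 = 0.3864; denominator = 1 − 0.0676 = 0.9324
φ_{22} = 0.3864 / 0.9324 = 0.414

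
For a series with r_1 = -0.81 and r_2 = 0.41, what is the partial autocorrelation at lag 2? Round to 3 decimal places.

φ_{22} = (r_2 − r_1²) / (1 − r_1²)
r_1² = (-0.81)² = 0.6561
Numerator = 0.41 − 0.6561 = -0.2461; denominator = 1 − 0.6561 = 0.3439
φ_{22} = -0.2461 / 0.3439 = -0.716

-0.716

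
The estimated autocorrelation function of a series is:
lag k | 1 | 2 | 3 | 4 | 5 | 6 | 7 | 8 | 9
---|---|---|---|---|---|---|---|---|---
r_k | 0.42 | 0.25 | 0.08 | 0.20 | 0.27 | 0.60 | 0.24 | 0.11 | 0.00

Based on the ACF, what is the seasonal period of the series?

The largest autocorrelation is r_6 = 0.60; the remaining lags stay at or below 0.42. The elevated value at lag 1 (0.42), dropping to 0.25 at lag 2, reflects decaying short-term dependence rather than seasonality.
The dominant spike at lag 6 indicates a seasonal period of 6.

6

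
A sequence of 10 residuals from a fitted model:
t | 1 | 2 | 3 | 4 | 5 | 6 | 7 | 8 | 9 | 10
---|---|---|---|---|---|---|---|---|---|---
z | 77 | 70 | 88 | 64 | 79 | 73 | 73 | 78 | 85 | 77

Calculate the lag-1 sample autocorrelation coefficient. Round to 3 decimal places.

Mean z̄ = (77 + 70 + 88 + 64 + 79 + 73 + 73 + 78 + 85 + 77)/10 = 76.4000
Numerator Σ_{t=1}^{9}(z_t−z̄)(z_{t+1}−z̄) = -237.9600
Denominator Σ(z_t−z̄)² = 436.4000
r_1 = -237.9600 / 436.4000 = -0.545

-0.545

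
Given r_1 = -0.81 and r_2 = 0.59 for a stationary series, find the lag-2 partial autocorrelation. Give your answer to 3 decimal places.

φ_{22} = (r_2 − r_1²) / (1 − r_1²)
r_1² = (-0.81)² = 0.6561
Numerator = 0.59 − 0.6561 = -0.0661; denominator = 1 − 0.6561 = 0.3439
φ_{22} = -0.0661 / 0.3439 = -0.192

-0.192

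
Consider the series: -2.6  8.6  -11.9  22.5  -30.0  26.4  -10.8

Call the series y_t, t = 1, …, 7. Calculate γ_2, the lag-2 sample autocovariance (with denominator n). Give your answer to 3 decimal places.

Mean ȳ = (-2.6 + 8.6 − 11.9 + 22.5 − 30.0 + 26.4 − 10.8)/7 = 0.3143
Deviations: -2.9143, 8.2857, -12.2143, 22.1857, -30.3143, 26.0857, -11.1143
Σ_{t=1}^{5}(y_t−ȳ)(y_{t+2}−ȳ) = 1505.3396
γ_2 = 1505.3396 / 7 = 215.049

215.049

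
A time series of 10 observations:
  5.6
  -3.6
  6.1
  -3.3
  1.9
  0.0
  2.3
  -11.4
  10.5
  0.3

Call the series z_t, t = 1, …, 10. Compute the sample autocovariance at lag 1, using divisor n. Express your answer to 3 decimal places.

-21.410

Mean z̄ = (5.6 − 3.6 + 6.1 − 3.3 + 1.9 + 0.0 + 2.3 − 11.4 + 10.5 + 0.3)/10 = 0.8400
Σ_{t=1}^{9}(z_t−z̄)(z_{t+1}−z̄) = -214.0956
γ_1 = -214.0956 / 10 = -21.410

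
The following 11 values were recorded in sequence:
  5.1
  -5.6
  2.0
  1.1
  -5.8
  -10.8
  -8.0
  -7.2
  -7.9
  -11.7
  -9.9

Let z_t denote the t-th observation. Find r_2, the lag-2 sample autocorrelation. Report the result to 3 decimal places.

Mean z̄ = (5.1 − 5.6 + 2.0 + 1.1 − 5.8 − 10.8 − 8.0 − 7.2 − 7.9 − 11.7 − 9.9)/11 = -5.3364
Numerator Σ_{t=1}^{9}(z_t−z̄)(z_{t+2}−z̄) = 78.1055
Denominator Σ(z_t−z̄)² = 312.7655
r_2 = 78.1055 / 312.7655 = 0.250

0.250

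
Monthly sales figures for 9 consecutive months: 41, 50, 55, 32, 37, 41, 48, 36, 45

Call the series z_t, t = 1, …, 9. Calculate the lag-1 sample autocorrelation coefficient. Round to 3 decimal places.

Mean z̄ = (41 + 50 + 55 + 32 + 37 + 41 + 48 + 36 + 45)/9 = 42.7778
Numerator Σ_{t=1}^{8}(z_t−z̄)(z_{t+1}−z̄) = -43.4938
Denominator Σ(z_t−z̄)² = 435.5556
r_1 = -43.4938 / 435.5556 = -0.100

-0.100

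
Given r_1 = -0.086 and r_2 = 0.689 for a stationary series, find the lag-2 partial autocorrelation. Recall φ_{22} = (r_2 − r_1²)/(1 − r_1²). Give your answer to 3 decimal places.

0.687

φ_{22} = (r_2 − r_1²) / (1 − r_1²)
r_1² = (-0.086)² = 0.007396
Numerator = 0.689 − 0.0074 = 0.6816; denominator = 1 − 0.0074 = 0.9926
φ_{22} = 0.6816 / 0.9926 = 0.687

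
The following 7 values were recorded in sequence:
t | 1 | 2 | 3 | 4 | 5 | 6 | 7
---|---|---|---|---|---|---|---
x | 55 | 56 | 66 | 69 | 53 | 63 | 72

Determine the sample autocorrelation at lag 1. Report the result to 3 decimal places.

-0.048

Mean x̄ = (55 + 56 + 66 + 69 + 53 + 63 + 72)/7 = 62.0000
Deviations from mean: -7.0000, -6.0000, 4.0000, 7.0000, -9.0000, 1.0000, 10.0000
Σ(x_t−x̄)(x_{t+1}−x̄) = (42.0000) + (-24.0000) + (28.0000) + (-63.0000) + (-9.0000) + (10.0000) = -16.0000
Denominator Σ(x_t−x̄)² = 332.0000
r_1 = -16.0000 / 332.0000 = -0.048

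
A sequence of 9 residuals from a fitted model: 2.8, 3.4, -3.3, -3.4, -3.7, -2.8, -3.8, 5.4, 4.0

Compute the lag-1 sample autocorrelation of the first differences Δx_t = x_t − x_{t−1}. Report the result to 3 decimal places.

First differences Δx: 0.6, -6.7, -0.1, -0.3, 0.9, -1.0, 9.2, -1.4
Mean of differences = 0.1500
Numerator Σ(Δx_t−Δx̄)(Δx_{t+1}−Δx̄) = -26.8925
Denominator Σ(Δx_t−Δx̄)² = 133.5800
r_1(Δx) = -26.8925 / 133.5800 = -0.201

-0.201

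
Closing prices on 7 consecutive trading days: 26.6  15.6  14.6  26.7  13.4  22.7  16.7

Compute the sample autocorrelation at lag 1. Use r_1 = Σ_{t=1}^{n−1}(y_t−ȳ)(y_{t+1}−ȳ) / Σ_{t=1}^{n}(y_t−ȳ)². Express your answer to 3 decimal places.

Mean ȳ = (26.6 + 15.6 + 14.6 + 26.7 + 13.4 + 22.7 + 16.7)/7 = 19.4714
Numerator Σ_{t=1}^{6}(y_t−ȳ)(y_{t+1}−ȳ) = -116.3894
Denominator Σ(y_t−ȳ)² = 196.7543
r_1 = -116.3894 / 196.7543 = -0.592

-0.592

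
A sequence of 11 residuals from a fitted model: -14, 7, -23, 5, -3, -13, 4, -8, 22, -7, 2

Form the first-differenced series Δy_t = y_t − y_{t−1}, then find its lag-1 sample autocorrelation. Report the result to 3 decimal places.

First differences Δy: 21, -30, 28, -8, -10, 17, -12, 30, -29, 9
Mean of differences = 1.6000
Numerator Σ(Δy_t−Δȳ)(Δy_{t+1}−Δȳ) = -3459.1600
Denominator Σ(Δy_t−Δȳ)² = 4518.4000
r_1(Δy) = -3459.1600 / 4518.4000 = -0.766

-0.766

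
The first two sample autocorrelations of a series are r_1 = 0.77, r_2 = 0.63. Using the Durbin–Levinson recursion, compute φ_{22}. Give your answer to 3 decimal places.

φ_{22} = (r_2 − r_1²) / (1 − r_1²)
r_1² = (0.77)² = 0.5929
Numerator = 0.63 − 0.5929 = 0.0371; denominator = 1 − 0.5929 = 0.4071
φ_{22} = 0.0371 / 0.4071 = 0.091

0.091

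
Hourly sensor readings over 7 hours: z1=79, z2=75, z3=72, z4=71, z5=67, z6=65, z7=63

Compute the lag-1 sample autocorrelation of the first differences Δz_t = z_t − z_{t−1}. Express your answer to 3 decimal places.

First differences Δz: -4, -3, -1, -4, -2, -2
Mean of differences = -2.6667
Numerator Σ(Δz_t−Δz̄)(Δz_{t+1}−Δz̄) = -2.7778
Denominator Σ(Δz_t−Δz̄)² = 7.3333
r_1(Δz) = -2.7778 / 7.3333 = -0.379

-0.379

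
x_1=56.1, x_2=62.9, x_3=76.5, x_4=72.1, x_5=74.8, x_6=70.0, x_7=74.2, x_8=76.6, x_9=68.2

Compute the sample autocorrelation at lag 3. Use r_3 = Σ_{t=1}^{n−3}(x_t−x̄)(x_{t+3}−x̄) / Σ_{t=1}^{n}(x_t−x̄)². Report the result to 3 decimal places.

Mean x̄ = (56.1 + 62.9 + 76.5 + 72.1 + 74.8 + 70.0 + 74.2 + 76.6 + 68.2)/9 = 70.1556
Numerator Σ_{t=1}^{6}(x_t−x̄)(x_{t+3}−x̄) = -23.9159
Denominator Σ(x_t−x̄)² = 377.5422
r_3 = -23.9159 / 377.5422 = -0.063

-0.063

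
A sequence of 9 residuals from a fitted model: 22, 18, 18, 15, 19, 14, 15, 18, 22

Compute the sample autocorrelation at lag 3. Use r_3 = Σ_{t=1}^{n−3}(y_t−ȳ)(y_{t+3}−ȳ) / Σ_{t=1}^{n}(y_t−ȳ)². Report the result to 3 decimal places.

-0.295

Mean ȳ = (22 + 18 + 18 + 15 + 19 + 14 + 15 + 18 + 22)/9 = 17.8889
Numerator Σ_{t=1}^{6}(y_t−ȳ)(y_{t+3}−ȳ) = -19.7037
Denominator Σ(y_t−ȳ)² = 66.8889
r_3 = -19.7037 / 66.8889 = -0.295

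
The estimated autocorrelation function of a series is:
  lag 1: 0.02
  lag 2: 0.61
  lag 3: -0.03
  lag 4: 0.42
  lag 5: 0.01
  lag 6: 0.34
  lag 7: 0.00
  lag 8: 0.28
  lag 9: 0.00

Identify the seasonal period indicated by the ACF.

The largest autocorrelation is r_2 = 0.61, with weaker echoes at lags 4 (0.42), 6 (0.34) and 8 (0.28); the remaining lags stay at or below 0.02.
The dominant spike at lag 2 indicates a seasonal period of 2.

2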